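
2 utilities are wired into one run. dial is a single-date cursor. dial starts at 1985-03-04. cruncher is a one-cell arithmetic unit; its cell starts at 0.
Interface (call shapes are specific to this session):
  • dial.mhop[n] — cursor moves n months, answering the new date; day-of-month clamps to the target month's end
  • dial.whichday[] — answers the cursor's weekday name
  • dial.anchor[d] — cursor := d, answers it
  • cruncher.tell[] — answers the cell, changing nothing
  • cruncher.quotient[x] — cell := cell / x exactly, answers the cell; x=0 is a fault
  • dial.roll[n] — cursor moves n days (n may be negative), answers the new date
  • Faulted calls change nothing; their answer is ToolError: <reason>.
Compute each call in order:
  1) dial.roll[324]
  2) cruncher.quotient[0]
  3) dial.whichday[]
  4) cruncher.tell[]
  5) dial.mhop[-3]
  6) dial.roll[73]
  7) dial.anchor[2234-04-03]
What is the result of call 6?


~$ dial.roll n→324
= 1986-01-22
~$ cruncher.quotient x→0
= ToolError: division by zero
~$ dial.whichday
= Wednesday
~$ cruncher.tell
= 0
~$ dial.mhop n→-3
= 1985-10-22
~$ dial.roll n→73
= 1986-01-03
~$ dial.anchor d→2234-04-03
= 2234-04-03

Answer: 1986-01-03


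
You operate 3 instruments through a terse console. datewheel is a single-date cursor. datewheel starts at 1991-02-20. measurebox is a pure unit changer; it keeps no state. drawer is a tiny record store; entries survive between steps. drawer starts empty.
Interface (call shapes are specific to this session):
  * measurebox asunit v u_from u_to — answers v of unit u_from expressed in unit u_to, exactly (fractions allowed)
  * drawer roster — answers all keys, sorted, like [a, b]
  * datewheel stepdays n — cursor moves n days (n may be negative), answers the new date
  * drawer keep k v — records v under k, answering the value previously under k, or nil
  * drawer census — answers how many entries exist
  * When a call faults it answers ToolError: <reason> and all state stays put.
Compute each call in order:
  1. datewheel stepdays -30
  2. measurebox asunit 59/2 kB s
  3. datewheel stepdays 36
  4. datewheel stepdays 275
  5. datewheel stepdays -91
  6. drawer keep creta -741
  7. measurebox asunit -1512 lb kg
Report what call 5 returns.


Answer: 1991-08-29

Derivation:
Act: datewheel stepdays[n='-30']
Obs: 1991-01-21
Act: measurebox asunit[v='59/2'; u_from='kB'; u_to='s']
Obs: ToolError: incompatible units
Act: datewheel stepdays[n='36']
Obs: 1991-02-26
Act: datewheel stepdays[n='275']
Obs: 1991-11-28
Act: datewheel stepdays[n='-91']
Obs: 1991-08-29
Act: drawer keep[k='creta'; v='-741']
Obs: nil
Act: measurebox asunit[v='-1512'; u_from='lb'; u_to='kg']
Obs: -8572895793/12500000


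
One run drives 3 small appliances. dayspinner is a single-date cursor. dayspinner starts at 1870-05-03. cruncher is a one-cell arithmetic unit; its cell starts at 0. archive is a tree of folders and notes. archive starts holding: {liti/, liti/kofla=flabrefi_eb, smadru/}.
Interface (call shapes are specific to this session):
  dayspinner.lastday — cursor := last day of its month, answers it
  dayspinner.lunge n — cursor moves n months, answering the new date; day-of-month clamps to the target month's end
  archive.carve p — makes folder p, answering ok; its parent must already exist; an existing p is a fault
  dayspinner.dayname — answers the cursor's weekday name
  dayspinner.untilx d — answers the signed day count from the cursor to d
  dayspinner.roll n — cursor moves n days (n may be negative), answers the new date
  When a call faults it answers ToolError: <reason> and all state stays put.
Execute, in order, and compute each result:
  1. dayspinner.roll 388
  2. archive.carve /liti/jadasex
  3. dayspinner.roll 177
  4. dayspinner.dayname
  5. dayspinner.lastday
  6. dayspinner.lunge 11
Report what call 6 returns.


;; dayspinner.roll(n: 388) : 1871-05-26
;; archive.carve(p: /liti/jadasex) : ok
;; dayspinner.roll(n: 177) : 1871-11-19
;; dayspinner.dayname() : Sunday
;; dayspinner.lastday() : 1871-11-30
;; dayspinner.lunge(n: 11) : 1872-10-30

Answer: 1872-10-30


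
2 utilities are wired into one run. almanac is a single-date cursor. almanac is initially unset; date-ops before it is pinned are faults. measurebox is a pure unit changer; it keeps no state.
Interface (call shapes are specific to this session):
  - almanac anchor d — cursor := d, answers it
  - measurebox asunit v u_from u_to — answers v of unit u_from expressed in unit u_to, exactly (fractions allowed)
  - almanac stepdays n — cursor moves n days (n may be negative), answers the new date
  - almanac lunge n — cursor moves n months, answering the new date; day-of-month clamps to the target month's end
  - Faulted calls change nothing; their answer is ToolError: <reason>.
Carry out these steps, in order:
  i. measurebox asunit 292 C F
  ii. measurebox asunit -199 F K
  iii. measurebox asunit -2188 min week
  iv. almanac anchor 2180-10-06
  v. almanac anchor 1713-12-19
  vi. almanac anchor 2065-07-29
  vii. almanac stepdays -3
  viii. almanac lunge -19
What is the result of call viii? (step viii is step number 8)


Answer: 2063-12-26

Derivation:
CALL measurebox asunit[v='292'; u_from='C'; u_to='F']
RET  2788/5
CALL measurebox asunit[v='-199'; u_from='F'; u_to='K']
RET  8689/60
CALL measurebox asunit[v='-2188'; u_from='min'; u_to='week']
RET  -547/2520
CALL almanac anchor[d='2180-10-06']
RET  2180-10-06
CALL almanac anchor[d='1713-12-19']
RET  1713-12-19
CALL almanac anchor[d='2065-07-29']
RET  2065-07-29
CALL almanac stepdays[n='-3']
RET  2065-07-26
CALL almanac lunge[n='-19']
RET  2063-12-26


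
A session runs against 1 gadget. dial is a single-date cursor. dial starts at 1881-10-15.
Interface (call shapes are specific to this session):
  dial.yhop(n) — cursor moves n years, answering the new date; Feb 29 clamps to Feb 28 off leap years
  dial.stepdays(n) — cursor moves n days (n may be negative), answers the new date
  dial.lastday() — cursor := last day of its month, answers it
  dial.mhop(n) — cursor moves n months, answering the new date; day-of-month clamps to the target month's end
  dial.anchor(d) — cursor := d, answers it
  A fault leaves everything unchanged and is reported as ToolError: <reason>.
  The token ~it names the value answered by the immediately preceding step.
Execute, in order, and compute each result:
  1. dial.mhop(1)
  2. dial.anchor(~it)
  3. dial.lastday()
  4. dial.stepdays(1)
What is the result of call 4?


// 1. mhop(n: 1) => 1881-11-15
// 2. anchor(d: ~it) => 1881-11-15
// 3. lastday() => 1881-11-30
// 4. stepdays(n: 1) => 1881-12-01

Answer: 1881-12-01


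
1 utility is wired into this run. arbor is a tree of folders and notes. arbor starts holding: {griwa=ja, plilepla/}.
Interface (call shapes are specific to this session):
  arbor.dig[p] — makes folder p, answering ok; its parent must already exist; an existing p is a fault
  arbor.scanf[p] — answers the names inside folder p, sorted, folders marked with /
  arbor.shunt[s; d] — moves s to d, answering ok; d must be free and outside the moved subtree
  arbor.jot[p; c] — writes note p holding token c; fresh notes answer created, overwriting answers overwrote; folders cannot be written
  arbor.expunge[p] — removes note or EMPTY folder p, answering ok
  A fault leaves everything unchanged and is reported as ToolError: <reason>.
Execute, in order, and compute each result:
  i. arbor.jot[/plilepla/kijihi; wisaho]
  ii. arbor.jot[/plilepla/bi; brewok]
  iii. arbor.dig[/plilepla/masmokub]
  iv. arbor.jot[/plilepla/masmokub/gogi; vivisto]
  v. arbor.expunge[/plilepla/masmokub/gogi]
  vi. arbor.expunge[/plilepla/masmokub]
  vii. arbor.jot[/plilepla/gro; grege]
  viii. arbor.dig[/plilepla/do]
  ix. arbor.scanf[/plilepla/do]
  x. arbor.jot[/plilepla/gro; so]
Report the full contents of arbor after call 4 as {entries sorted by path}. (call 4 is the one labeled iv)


! 1. arbor.jot(/plilepla/kijihi, wisaho) ~> created
! 2. arbor.jot(/plilepla/bi, brewok) ~> created
! 3. arbor.dig(/plilepla/masmokub) ~> ok
! 4. arbor.jot(/plilepla/masmokub/gogi, vivisto) ~> created
! 5. arbor.expunge(/plilepla/masmokub/gogi) ~> ok
! 6. arbor.expunge(/plilepla/masmokub) ~> ok
! 7. arbor.jot(/plilepla/gro, grege) ~> created
! 8. arbor.dig(/plilepla/do) ~> ok
! 9. arbor.scanf(/plilepla/do) ~> []
! 10. arbor.jot(/plilepla/gro, so) ~> overwrote

Answer: {griwa=ja, plilepla/, plilepla/bi=brewok, plilepla/kijihi=wisaho, plilepla/masmokub/, plilepla/masmokub/gogi=vivisto}


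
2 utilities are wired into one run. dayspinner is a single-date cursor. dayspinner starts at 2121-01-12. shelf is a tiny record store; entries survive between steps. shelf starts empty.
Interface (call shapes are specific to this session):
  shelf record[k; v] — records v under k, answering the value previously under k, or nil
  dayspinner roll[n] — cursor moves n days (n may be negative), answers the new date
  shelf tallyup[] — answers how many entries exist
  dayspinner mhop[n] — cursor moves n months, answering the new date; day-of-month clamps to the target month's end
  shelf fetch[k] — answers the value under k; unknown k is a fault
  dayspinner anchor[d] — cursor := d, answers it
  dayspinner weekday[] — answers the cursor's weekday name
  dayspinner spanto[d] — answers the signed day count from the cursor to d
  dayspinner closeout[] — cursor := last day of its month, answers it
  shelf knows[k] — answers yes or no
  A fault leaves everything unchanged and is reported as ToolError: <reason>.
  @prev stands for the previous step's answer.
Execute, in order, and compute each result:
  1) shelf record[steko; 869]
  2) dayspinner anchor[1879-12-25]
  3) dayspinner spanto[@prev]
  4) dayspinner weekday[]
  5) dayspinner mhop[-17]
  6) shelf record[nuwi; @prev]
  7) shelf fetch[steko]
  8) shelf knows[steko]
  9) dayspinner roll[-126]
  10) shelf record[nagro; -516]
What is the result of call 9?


[in] shelf record k→steko v→869
[out] nil
[in] dayspinner anchor d→1879-12-25
[out] 1879-12-25
[in] dayspinner spanto d→@prev
[out] 0
[in] dayspinner weekday
[out] Thursday
[in] dayspinner mhop n→-17
[out] 1878-07-25
[in] shelf record k→nuwi v→@prev
[out] nil
[in] shelf fetch k→steko
[out] 869
[in] shelf knows k→steko
[out] yes
[in] dayspinner roll n→-126
[out] 1878-03-21
[in] shelf record k→nagro v→-516
[out] nil

Answer: 1878-03-21


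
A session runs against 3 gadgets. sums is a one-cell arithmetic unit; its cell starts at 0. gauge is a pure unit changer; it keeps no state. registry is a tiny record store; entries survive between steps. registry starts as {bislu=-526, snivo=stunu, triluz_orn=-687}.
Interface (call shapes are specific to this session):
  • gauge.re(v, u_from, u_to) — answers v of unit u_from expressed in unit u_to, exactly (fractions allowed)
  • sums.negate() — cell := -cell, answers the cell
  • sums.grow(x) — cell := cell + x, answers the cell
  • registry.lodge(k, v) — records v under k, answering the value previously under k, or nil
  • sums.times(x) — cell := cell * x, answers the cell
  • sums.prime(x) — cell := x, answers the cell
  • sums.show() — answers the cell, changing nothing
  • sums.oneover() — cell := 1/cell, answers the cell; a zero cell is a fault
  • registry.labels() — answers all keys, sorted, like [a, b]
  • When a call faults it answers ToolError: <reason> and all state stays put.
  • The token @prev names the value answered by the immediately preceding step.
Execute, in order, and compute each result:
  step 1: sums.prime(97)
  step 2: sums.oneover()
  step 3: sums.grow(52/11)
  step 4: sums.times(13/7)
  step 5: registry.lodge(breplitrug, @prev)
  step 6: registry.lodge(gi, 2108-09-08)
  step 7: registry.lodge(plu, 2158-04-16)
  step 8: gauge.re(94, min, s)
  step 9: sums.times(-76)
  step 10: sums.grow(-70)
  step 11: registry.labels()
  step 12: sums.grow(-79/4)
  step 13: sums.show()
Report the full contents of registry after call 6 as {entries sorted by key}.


! 1. sums.prime(x→97) : 97
! 2. sums.oneover() : 1/97
! 3. sums.grow(x→52/11) : 5055/1067
! 4. sums.times(x→13/7) : 65715/7469
! 5. registry.lodge(k→breplitrug, v→@prev) : nil
! 6. registry.lodge(k→gi, v→2108-09-08) : nil
! 7. registry.lodge(k→plu, v→2158-04-16) : nil
! 8. gauge.re(v→94, u_from→min, u_to→s) : 5640
! 9. sums.times(x→-76) : -4994340/7469
! 10. sums.grow(x→-70) : -5517170/7469
! 11. registry.labels() : [bislu, breplitrug, gi, plu, snivo, triluz_orn]
! 12. sums.grow(x→-79/4) : -22658731/29876
! 13. sums.show() : -22658731/29876

Answer: {bislu=-526, breplitrug=65715/7469, gi=2108-09-08, snivo=stunu, triluz_orn=-687}


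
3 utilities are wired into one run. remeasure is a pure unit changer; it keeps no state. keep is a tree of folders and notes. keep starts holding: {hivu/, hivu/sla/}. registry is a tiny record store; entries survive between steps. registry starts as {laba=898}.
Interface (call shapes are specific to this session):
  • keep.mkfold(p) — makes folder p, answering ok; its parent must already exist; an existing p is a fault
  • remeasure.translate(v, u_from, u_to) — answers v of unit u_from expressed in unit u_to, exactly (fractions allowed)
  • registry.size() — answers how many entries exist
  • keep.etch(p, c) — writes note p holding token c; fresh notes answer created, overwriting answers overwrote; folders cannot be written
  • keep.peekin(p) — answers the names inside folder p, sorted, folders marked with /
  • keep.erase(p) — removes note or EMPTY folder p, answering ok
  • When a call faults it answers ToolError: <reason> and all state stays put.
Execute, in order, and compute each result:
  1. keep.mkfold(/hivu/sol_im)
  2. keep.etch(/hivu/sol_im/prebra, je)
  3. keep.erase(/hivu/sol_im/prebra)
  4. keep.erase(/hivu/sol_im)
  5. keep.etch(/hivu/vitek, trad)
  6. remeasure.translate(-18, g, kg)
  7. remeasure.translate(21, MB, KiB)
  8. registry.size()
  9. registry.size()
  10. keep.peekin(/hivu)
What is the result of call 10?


Do: keep.mkfold[/hivu/sol_im]
See: ok
Do: keep.etch[/hivu/sol_im/prebra; je]
See: created
Do: keep.erase[/hivu/sol_im/prebra]
See: ok
Do: keep.erase[/hivu/sol_im]
See: ok
Do: keep.etch[/hivu/vitek; trad]
See: created
Do: remeasure.translate[-18; g; kg]
See: -9/500
Do: remeasure.translate[21; MB; KiB]
See: 328125/16
Do: registry.size[]
See: 1
Do: registry.size[]
See: 1
Do: keep.peekin[/hivu]
See: [sla/, vitek]

Answer: [sla/, vitek]


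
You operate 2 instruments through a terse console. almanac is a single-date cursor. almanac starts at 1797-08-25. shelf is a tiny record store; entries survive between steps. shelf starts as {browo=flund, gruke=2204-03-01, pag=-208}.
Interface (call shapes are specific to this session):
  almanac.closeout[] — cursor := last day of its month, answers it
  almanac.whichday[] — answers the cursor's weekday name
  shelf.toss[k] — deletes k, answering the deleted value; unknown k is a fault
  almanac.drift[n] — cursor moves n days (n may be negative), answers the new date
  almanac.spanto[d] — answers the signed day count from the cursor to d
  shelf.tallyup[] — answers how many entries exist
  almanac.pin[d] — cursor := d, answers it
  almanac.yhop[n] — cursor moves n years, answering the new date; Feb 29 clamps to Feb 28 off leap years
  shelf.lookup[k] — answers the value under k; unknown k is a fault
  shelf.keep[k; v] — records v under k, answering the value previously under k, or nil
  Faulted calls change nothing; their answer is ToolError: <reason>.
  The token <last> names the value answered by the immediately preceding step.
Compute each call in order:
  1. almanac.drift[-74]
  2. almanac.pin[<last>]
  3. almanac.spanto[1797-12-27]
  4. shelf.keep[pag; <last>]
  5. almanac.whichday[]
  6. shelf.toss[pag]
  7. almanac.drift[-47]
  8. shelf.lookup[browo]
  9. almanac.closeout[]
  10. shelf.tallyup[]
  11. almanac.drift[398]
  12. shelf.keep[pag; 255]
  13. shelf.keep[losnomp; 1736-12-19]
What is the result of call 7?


CALL almanac.drift[n=-74]
RET  1797-06-12
CALL almanac.pin[d=<last>]
RET  1797-06-12
CALL almanac.spanto[d=1797-12-27]
RET  198
CALL shelf.keep[k=pag; v=<last>]
RET  -208
CALL almanac.whichday[]
RET  Monday
CALL shelf.toss[k=pag]
RET  198
CALL almanac.drift[n=-47]
RET  1797-04-26
CALL shelf.lookup[k=browo]
RET  flund
CALL almanac.closeout[]
RET  1797-04-30
CALL shelf.tallyup[]
RET  2
CALL almanac.drift[n=398]
RET  1798-06-02
CALL shelf.keep[k=pag; v=255]
RET  nil
CALL shelf.keep[k=losnomp; v=1736-12-19]
RET  nil

Answer: 1797-04-26


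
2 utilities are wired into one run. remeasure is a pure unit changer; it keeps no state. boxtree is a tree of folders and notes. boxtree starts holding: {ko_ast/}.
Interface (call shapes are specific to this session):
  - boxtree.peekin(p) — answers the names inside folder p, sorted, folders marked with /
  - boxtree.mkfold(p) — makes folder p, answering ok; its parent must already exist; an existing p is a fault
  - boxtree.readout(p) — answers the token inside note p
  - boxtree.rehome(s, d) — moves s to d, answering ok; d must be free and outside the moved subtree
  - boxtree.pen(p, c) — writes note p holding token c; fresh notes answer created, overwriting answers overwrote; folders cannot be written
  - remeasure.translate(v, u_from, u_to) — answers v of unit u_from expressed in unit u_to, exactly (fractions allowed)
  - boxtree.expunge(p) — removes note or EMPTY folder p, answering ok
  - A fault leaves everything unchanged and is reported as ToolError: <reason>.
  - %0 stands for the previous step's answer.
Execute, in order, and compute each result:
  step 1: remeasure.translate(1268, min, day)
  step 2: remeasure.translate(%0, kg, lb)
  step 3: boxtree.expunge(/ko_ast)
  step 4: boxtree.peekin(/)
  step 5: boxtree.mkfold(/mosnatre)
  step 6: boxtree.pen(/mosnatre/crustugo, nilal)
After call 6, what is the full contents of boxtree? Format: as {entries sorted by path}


;; remeasure.translate(v=1268, u_from=min, u_to=day) -> 317/360
;; remeasure.translate(v=%0, u_from=kg, u_to=lb) -> 792500000/408233133
;; boxtree.expunge(p=/ko_ast) -> ok
;; boxtree.peekin(p=/) -> []
;; boxtree.mkfold(p=/mosnatre) -> ok
;; boxtree.pen(p=/mosnatre/crustugo, c=nilal) -> created

Answer: {mosnatre/, mosnatre/crustugo=nilal}


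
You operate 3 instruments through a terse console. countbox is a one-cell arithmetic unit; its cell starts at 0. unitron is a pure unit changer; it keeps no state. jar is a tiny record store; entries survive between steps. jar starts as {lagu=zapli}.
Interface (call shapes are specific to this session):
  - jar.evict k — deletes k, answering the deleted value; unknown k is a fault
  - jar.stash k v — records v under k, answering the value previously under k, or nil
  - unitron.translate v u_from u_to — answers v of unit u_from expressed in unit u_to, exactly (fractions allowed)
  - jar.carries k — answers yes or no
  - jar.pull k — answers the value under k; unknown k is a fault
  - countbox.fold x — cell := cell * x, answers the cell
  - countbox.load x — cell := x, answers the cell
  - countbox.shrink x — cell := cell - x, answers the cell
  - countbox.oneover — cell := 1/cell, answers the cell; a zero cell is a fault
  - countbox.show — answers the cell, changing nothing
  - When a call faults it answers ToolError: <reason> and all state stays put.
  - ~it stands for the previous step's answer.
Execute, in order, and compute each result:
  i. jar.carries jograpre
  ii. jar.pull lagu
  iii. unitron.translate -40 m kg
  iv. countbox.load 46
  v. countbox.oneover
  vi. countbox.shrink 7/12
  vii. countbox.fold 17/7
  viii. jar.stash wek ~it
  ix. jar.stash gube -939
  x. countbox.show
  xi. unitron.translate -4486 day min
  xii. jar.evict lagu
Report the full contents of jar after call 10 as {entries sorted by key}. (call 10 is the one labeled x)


! 1. carries(k: jograpre) => no
! 2. pull(k: lagu) => zapli
! 3. translate(v: -40, u_from: m, u_to: kg) => ToolError: incompatible units
! 4. load(x: 46) => 46
! 5. oneover() => 1/46
! 6. shrink(x: 7/12) => -155/276
! 7. fold(x: 17/7) => -2635/1932
! 8. stash(k: wek, v: ~it) => nil
! 9. stash(k: gube, v: -939) => nil
! 10. show() => -2635/1932
! 11. translate(v: -4486, u_from: day, u_to: min) => -6459840
! 12. evict(k: lagu) => zapli

Answer: {gube=-939, lagu=zapli, wek=-2635/1932}


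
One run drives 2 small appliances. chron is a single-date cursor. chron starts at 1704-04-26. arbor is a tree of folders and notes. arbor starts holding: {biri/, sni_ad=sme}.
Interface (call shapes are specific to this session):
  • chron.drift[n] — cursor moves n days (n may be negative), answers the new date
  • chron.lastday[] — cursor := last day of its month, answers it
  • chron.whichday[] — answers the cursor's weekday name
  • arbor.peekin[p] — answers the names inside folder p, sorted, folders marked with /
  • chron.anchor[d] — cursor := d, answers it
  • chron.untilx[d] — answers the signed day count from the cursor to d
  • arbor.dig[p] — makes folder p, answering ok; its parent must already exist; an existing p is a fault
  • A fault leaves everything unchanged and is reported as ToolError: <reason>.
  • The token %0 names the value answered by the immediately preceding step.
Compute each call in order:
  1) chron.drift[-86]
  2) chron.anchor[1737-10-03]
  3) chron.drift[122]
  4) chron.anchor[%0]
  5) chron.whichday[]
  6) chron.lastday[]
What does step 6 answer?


Answer: 1738-02-28

Derivation:
Using chron.drift with n: -86: 1704-01-31.
I call chron.anchor with d: 1737-10-03, and see 1737-10-03.
Calling chron.drift with n: 122, yielding 1738-02-02.
Next I call chron.anchor with d: %0, giving 1738-02-02.
Calling chron.whichday(), giving Sunday.
Then chron.lastday(), yielding 1738-02-28.


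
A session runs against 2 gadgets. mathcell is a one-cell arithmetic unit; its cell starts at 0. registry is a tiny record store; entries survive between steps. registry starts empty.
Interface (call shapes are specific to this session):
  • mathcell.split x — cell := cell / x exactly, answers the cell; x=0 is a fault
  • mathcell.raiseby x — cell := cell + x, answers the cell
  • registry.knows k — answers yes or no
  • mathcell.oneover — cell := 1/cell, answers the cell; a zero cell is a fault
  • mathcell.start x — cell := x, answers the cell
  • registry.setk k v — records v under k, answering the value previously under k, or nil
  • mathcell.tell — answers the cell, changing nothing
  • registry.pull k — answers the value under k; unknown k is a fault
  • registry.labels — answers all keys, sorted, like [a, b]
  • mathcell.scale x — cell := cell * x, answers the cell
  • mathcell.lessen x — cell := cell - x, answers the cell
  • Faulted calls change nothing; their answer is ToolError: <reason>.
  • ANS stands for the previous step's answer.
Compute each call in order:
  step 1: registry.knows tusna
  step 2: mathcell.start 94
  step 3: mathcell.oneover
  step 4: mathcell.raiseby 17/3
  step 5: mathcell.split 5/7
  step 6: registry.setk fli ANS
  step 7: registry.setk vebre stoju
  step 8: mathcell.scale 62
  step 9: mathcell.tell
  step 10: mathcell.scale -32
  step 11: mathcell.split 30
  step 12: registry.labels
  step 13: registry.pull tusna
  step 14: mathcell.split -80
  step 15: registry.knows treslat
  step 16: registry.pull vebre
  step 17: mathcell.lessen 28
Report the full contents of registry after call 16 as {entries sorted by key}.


Answer: {fli=11207/1410, vebre=stoju}

Derivation:
>>> registry.knows k→tusna
:: no
>>> mathcell.start x→94
:: 94
>>> mathcell.oneover
:: 1/94
>>> mathcell.raiseby x→17/3
:: 1601/282
>>> mathcell.split x→5/7
:: 11207/1410
>>> registry.setk k→fli v→ANS
:: nil
>>> registry.setk k→vebre v→stoju
:: nil
>>> mathcell.scale x→62
:: 347417/705
>>> mathcell.tell
:: 347417/705
>>> mathcell.scale x→-32
:: -11117344/705
>>> mathcell.split x→30
:: -5558672/10575
>>> registry.labels
:: [fli, vebre]
>>> registry.pull k→tusna
:: ToolError: no such key tusna
>>> mathcell.split x→-80
:: 347417/52875
>>> registry.knows k→treslat
:: no
>>> registry.pull k→vebre
:: stoju
>>> mathcell.lessen x→28
:: -1133083/52875


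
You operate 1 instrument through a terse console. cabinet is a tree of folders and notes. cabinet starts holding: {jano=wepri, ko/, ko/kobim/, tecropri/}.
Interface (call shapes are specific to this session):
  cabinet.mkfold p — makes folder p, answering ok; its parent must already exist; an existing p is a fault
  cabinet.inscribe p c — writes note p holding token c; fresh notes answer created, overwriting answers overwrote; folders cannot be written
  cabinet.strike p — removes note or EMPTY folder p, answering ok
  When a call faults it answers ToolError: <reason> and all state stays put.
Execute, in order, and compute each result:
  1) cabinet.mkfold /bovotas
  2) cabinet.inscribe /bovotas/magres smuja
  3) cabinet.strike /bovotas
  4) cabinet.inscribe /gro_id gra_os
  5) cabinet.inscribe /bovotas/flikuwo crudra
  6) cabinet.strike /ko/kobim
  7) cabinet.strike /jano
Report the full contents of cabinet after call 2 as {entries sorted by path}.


→ cabinet.mkfold(p=/bovotas)
← ok
→ cabinet.inscribe(p=/bovotas/magres, c=smuja)
← created
→ cabinet.strike(p=/bovotas)
← ToolError: not empty
→ cabinet.inscribe(p=/gro_id, c=gra_os)
← created
→ cabinet.inscribe(p=/bovotas/flikuwo, c=crudra)
← created
→ cabinet.strike(p=/ko/kobim)
← ok
→ cabinet.strike(p=/jano)
← ok

Answer: {bovotas/, bovotas/magres=smuja, jano=wepri, ko/, ko/kobim/, tecropri/}


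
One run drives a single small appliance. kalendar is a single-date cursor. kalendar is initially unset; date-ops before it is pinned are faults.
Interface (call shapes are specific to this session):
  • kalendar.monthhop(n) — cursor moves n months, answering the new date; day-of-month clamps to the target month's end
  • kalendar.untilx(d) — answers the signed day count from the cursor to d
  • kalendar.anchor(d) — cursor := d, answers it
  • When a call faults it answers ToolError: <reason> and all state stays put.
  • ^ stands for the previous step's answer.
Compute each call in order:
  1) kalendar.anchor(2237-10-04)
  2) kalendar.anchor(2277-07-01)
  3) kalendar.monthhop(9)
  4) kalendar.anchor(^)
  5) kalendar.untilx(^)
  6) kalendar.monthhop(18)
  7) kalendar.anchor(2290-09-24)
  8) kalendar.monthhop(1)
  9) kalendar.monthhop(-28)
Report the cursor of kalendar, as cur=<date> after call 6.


Answer: cur=2279-10-01

Derivation:
I run anchor passing d='2237-10-04', — result: 2237-10-04.
I call anchor passing d='2277-07-01': 2277-07-01.
I run monthhop passing n='9', and see 2278-04-01.
I call anchor passing d='^': 2278-04-01.
Invoking untilx passing d='^', and get 0.
Invoking monthhop passing n='18', and observe 2279-10-01.
Using anchor passing d='2290-09-24', which returns 2290-09-24.
Using monthhop passing n='1', and observe 2290-10-24.
Calling monthhop passing n='-28', giving 2288-06-24.


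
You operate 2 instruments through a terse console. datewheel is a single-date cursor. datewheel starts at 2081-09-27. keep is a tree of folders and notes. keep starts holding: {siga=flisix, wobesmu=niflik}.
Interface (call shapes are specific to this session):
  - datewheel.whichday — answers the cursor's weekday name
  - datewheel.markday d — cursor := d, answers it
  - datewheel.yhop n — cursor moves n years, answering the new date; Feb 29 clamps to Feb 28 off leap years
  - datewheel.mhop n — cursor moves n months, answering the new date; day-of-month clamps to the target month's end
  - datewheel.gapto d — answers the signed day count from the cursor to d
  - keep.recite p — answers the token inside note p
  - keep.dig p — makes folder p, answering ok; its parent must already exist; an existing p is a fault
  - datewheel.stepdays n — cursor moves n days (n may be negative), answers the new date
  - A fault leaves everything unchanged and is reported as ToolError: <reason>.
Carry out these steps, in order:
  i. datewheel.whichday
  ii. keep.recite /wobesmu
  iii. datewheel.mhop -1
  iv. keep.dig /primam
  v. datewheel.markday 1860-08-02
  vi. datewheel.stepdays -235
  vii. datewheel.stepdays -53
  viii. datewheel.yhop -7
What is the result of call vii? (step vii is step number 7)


# datewheel.whichday() -> Saturday
# keep.recite(p→/wobesmu) -> niflik
# datewheel.mhop(n→-1) -> 2081-08-27
# keep.dig(p→/primam) -> ok
# datewheel.markday(d→1860-08-02) -> 1860-08-02
# datewheel.stepdays(n→-235) -> 1859-12-11
# datewheel.stepdays(n→-53) -> 1859-10-19
# datewheel.yhop(n→-7) -> 1852-10-19

Answer: 1859-10-19


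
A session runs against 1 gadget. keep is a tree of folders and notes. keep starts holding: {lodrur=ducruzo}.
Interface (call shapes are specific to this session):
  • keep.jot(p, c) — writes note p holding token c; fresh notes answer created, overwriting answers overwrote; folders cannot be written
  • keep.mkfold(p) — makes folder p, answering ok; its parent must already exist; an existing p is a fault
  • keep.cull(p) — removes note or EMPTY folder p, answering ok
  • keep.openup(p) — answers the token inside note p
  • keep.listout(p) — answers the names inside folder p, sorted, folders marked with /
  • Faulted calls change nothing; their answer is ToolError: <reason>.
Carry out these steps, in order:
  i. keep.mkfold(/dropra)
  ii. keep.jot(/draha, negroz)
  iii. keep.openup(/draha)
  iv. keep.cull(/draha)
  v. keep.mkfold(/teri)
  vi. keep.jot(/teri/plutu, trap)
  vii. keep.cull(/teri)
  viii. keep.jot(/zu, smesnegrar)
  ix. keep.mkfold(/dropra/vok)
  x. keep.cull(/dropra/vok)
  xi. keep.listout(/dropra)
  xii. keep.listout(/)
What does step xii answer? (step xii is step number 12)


Answer: [dropra/, lodrur, teri/, zu]

Derivation:
CALL mkfold[p: /dropra]
RET  ok
CALL jot[p: /draha; c: negroz]
RET  created
CALL openup[p: /draha]
RET  negroz
CALL cull[p: /draha]
RET  ok
CALL mkfold[p: /teri]
RET  ok
CALL jot[p: /teri/plutu; c: trap]
RET  created
CALL cull[p: /teri]
RET  ToolError: not empty
CALL jot[p: /zu; c: smesnegrar]
RET  created
CALL mkfold[p: /dropra/vok]
RET  ok
CALL cull[p: /dropra/vok]
RET  ok
CALL listout[p: /dropra]
RET  []
CALL listout[p: /]
RET  [dropra/, lodrur, teri/, zu]


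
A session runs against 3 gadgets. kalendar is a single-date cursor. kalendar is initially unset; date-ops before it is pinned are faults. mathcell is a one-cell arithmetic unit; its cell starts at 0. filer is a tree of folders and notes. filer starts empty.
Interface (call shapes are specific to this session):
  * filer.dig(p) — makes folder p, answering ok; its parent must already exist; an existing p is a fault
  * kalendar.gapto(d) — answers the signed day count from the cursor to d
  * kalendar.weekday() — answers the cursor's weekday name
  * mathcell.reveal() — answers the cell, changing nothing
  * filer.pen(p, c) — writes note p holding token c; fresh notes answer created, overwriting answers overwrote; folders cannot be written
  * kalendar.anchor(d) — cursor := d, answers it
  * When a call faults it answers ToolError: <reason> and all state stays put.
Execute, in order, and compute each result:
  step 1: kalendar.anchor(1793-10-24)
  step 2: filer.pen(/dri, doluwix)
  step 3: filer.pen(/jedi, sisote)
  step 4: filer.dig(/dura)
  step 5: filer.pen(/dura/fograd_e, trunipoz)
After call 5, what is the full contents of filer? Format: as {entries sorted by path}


Answer: {dri=doluwix, dura/, dura/fograd_e=trunipoz, jedi=sisote}

Derivation:
==> kalendar.anchor(d: 1793-10-24)
<== 1793-10-24
==> filer.pen(p: /dri, c: doluwix)
<== created
==> filer.pen(p: /jedi, c: sisote)
<== created
==> filer.dig(p: /dura)
<== ok
==> filer.pen(p: /dura/fograd_e, c: trunipoz)
<== created


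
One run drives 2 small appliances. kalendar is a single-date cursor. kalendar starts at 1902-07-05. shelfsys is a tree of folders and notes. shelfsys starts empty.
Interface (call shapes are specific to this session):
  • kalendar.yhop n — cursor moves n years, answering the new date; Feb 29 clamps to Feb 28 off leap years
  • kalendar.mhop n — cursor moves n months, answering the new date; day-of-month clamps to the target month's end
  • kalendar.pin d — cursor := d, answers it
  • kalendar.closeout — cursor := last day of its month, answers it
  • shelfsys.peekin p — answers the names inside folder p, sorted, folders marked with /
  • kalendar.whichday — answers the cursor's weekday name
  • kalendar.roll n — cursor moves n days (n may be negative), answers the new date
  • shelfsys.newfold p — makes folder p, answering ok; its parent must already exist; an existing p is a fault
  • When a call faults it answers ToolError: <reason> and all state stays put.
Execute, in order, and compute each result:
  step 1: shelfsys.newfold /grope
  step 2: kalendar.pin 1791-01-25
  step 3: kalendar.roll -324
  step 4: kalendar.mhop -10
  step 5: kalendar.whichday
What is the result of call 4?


% shelfsys.newfold p→/grope
  ok
% kalendar.pin d→1791-01-25
  1791-01-25
% kalendar.roll n→-324
  1790-03-07
% kalendar.mhop n→-10
  1789-05-07
% kalendar.whichday
  Thursday

Answer: 1789-05-07


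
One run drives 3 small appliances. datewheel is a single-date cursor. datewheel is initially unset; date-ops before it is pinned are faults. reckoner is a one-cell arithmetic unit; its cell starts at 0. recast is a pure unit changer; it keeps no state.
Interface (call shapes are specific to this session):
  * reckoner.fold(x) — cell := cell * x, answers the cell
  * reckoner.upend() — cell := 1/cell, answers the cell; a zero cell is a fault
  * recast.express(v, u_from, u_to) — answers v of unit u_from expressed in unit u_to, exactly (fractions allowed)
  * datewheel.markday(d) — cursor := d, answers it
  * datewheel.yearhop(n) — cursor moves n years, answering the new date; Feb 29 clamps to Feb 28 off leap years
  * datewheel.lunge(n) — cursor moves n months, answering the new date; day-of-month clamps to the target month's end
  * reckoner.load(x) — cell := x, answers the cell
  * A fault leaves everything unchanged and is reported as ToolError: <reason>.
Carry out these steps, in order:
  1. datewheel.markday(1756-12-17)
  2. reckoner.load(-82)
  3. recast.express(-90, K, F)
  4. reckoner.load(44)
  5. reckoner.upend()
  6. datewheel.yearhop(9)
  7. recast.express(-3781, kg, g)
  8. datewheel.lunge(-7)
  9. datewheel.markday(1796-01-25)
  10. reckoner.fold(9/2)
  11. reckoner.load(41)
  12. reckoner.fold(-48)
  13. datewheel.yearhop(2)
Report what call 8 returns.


Answer: 1765-05-17

Derivation:
# datewheel.markday(d='1756-12-17') -> 1756-12-17
# reckoner.load(x='-82') -> -82
# recast.express(v='-90', u_from='K', u_to='F') -> -62167/100
# reckoner.load(x='44') -> 44
# reckoner.upend() -> 1/44
# datewheel.yearhop(n='9') -> 1765-12-17
# recast.express(v='-3781', u_from='kg', u_to='g') -> -3781000
# datewheel.lunge(n='-7') -> 1765-05-17
# datewheel.markday(d='1796-01-25') -> 1796-01-25
# reckoner.fold(x='9/2') -> 9/88
# reckoner.load(x='41') -> 41
# reckoner.fold(x='-48') -> -1968
# datewheel.yearhop(n='2') -> 1798-01-25


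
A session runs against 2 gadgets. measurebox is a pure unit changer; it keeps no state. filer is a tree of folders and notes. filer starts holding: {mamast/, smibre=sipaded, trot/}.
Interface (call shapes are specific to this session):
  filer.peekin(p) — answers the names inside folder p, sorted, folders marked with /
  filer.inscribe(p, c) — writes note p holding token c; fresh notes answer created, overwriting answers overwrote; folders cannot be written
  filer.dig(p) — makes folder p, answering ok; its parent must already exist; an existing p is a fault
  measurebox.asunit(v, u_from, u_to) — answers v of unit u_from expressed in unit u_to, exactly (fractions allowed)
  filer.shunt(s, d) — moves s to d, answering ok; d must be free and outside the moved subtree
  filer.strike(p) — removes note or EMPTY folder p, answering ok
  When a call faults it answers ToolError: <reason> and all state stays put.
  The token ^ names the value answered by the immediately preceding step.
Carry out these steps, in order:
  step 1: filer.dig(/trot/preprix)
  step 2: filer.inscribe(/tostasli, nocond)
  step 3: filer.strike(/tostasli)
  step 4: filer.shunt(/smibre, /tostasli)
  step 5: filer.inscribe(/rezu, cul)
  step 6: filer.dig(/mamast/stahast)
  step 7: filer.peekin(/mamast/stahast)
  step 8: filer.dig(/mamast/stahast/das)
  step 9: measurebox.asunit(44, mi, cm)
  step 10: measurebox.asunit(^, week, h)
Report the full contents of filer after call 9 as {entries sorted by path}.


Answer: {mamast/, mamast/stahast/, mamast/stahast/das/, rezu=cul, tostasli=sipaded, trot/, trot/preprix/}

Derivation:
// dig(/trot/preprix) : ok
// inscribe(/tostasli, nocond) : created
// strike(/tostasli) : ok
// shunt(/smibre, /tostasli) : ok
// inscribe(/rezu, cul) : created
// dig(/mamast/stahast) : ok
// peekin(/mamast/stahast) : []
// dig(/mamast/stahast/das) : ok
// asunit(44, mi, cm) : 35405568/5
// asunit(^, week, h) : 5948135424/5


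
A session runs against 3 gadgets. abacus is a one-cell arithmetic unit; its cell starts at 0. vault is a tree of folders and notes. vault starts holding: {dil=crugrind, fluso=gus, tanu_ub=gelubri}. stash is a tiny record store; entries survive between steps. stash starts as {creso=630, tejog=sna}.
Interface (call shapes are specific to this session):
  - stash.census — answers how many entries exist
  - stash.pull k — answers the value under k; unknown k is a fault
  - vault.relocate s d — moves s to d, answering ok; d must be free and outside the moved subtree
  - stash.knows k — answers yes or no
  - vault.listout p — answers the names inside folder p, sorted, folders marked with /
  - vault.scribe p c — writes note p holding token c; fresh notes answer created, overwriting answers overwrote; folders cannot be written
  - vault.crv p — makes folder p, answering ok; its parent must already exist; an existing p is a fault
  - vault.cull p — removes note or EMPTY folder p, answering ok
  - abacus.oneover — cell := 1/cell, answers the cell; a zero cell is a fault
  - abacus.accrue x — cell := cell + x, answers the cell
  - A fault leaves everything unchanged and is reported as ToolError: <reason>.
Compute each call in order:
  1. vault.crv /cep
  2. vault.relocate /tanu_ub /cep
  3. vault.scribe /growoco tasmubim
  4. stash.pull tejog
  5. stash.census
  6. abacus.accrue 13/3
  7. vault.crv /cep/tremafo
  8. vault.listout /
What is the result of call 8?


Using vault.crv on p: /cep, yielding ok.
Next I call vault.relocate on s: /tanu_ub, d: /cep, — result: ToolError: exists.
Calling vault.scribe on p: /growoco, c: tasmubim: created.
I call stash.pull on k: tejog, which returns sna.
Calling stash.census(), and see 2.
Using abacus.accrue on x: 13/3, → 13/3.
I invoke vault.crv on p: /cep/tremafo, → ok.
I use vault.listout on p: /, and see [cep/, dil, fluso, growoco, tanu_ub].

Answer: [cep/, dil, fluso, growoco, tanu_ub]


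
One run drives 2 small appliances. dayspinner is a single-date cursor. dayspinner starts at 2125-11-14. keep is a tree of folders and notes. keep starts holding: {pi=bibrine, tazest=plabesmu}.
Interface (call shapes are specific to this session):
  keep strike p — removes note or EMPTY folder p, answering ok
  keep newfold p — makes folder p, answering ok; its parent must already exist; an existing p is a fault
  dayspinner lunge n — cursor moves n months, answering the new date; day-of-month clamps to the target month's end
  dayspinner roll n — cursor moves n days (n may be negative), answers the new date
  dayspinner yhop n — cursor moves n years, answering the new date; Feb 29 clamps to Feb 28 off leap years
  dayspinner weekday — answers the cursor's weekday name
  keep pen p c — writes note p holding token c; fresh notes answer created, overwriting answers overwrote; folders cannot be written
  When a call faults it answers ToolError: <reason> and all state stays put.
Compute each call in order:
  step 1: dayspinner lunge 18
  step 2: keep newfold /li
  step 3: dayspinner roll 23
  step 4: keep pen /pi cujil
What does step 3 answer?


Answer: 2127-06-06

Derivation:
;; 1. dayspinner lunge(n: 18) : 2127-05-14
;; 2. keep newfold(p: /li) : ok
;; 3. dayspinner roll(n: 23) : 2127-06-06
;; 4. keep pen(p: /pi, c: cujil) : overwrote
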